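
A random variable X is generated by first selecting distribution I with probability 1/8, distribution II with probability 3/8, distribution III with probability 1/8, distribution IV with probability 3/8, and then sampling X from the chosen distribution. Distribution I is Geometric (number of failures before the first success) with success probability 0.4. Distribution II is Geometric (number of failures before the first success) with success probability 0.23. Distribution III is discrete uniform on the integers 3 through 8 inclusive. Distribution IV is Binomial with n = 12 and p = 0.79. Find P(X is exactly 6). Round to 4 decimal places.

0.0484

Conditional on each component, P(X = 6): I: 0.0186624; II: 0.0479371; III: 0.166667; IV: 0.0192642.
By total probability, P(X = 6) = 0.125·0.0186624 + 0.375·0.0479371 + 0.125·0.166667 + 0.375·0.0192642 = 0.0483666.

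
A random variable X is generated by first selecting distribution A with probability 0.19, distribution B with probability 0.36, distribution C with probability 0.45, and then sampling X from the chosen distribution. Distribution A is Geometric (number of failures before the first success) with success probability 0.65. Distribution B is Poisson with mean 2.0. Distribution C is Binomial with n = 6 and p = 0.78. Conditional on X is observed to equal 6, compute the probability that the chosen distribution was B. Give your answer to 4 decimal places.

Likelihoods P(X=6 | ·): A: 0.00119487; B: 0.0120298; C: 0.2252.
Posterior ∝ prior × likelihood. Numerator for B: 0.36·0.0120298 = 0.00433073.
Normalizing constant: 0.19·0.00119487 + 0.36·0.0120298 + 0.45·0.2252 = 0.105898.
P(B | observation) = 0.00433073 / 0.105898 = 0.0408955.

0.0409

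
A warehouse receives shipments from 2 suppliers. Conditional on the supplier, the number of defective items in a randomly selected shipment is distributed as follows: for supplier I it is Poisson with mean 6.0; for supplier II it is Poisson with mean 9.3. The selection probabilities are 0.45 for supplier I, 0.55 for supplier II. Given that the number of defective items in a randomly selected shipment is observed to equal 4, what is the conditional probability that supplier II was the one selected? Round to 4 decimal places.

0.2065

Likelihoods P(X=4 | ·): I: 0.133853; II: 0.0284959.
Posterior ∝ prior × likelihood. Numerator for II: 0.55·0.0284959 = 0.0156727.
Normalizing constant: 0.45·0.133853 + 0.55·0.0284959 = 0.0759064.
P(II | observation) = 0.0156727 / 0.0759064 = 0.206474.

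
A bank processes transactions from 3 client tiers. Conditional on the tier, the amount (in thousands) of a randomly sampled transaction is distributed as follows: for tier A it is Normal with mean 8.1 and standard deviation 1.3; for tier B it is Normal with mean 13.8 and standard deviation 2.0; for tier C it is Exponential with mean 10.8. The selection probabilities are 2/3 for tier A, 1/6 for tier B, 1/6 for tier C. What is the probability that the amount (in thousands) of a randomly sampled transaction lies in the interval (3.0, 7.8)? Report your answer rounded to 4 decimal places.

0.3180

Conditional on each tier, P(3.0 < X < 7.8): A: 0.408703; B: 0.00134986; C: 0.271793.
By total probability, P(3.0 < X < 7.8) = 0.666667·0.408703 + 0.166667·0.00134986 + 0.166667·0.271793 = 0.317993.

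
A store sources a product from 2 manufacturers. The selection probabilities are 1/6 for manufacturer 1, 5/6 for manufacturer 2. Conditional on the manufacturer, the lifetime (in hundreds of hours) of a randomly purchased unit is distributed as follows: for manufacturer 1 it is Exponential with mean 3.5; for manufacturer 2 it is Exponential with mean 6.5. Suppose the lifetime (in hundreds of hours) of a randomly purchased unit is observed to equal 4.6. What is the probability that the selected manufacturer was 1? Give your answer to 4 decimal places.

Likelihoods f(4.6 | ·): 1: 0.0767618; 2: 0.0758123.
Posterior ∝ prior × likelihood. Numerator for 1: 0.166667·0.0767618 = 0.0127936.
Normalizing constant: 0.166667·0.0767618 + 0.833333·0.0758123 = 0.0759706.
P(1 | observation) = 0.0127936 / 0.0759706 = 0.168402.

0.1684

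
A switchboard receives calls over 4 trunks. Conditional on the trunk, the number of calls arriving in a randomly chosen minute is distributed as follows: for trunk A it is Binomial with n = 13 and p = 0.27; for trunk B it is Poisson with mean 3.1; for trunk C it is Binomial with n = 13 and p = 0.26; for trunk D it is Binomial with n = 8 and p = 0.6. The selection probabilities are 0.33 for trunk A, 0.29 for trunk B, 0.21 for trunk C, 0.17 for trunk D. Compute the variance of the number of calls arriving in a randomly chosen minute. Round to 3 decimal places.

2.926

Per component, A: μ=3.51, E[X²]=14.8824; B: μ=3.1, E[X²]=12.71; C: μ=3.38, E[X²]=13.9256; D: μ=4.8, E[X²]=24.96.
E[X] = 0.33·3.51 + 0.29·3.1 + 0.21·3.38 + 0.17·4.8 = 3.5831.
E[X²] = 0.33·14.8824 + 0.29·12.71 + 0.21·13.9256 + 0.17·24.96 = 15.7647.
Var(X) = E[X²] − (E[X])² = 15.7647 − 12.8386 = 2.92606.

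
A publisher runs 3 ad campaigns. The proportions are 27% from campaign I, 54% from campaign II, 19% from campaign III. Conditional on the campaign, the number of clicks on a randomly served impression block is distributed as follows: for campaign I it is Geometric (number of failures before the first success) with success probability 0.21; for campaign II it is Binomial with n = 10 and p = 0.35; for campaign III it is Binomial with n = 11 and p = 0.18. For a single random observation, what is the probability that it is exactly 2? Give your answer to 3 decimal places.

0.187

Conditional on each campaign, P(X = 2): I: 0.131061; II: 0.175653; III: 0.298698.
By total probability, P(X = 2) = 0.27·0.131061 + 0.54·0.175653 + 0.19·0.298698 = 0.186992.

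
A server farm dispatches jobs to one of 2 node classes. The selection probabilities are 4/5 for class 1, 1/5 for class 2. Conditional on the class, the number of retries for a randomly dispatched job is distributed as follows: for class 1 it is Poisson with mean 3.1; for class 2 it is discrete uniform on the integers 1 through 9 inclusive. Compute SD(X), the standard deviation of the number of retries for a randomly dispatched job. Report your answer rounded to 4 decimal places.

Per component, 1: μ=3.1, E[X²]=12.71; 2: μ=5, E[X²]=31.6667.
E[X] = 0.8·3.1 + 0.2·5 = 3.48.
E[X²] = 0.8·12.71 + 0.2·31.6667 = 16.5013.
Var(X) = E[X²] − (E[X])² = 16.5013 − 12.1104 = 4.39093.
SD(X) = √4.39093 = 2.09546.

2.0955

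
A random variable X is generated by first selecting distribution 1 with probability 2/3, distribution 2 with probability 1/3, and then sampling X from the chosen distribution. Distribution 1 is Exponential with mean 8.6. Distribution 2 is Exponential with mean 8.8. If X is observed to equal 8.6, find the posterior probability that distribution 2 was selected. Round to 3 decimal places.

Likelihoods f(8.6 | ·): 1: 0.0427767; 2: 0.0427655.
Posterior ∝ prior × likelihood. Numerator for 2: 0.333333·0.0427655 = 0.0142552.
Normalizing constant: 0.666667·0.0427767 + 0.333333·0.0427655 = 0.0427729.
P(2 | observation) = 0.0142552 / 0.0427729 = 0.333275.

0.333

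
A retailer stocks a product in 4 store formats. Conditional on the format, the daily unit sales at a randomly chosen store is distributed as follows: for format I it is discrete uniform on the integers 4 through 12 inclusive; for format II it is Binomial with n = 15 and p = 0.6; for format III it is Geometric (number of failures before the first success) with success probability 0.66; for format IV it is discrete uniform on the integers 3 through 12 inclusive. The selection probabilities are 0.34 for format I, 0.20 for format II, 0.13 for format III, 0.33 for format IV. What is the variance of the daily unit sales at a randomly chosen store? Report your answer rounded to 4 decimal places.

Per component, I: μ=8, E[X²]=70.6667; II: μ=9, E[X²]=84.6; III: μ=0.515152, E[X²]=1.04591; IV: μ=7.5, E[X²]=64.5.
E[X] = 0.34·8 + 0.2·9 + 0.13·0.515152 + 0.33·7.5 = 7.06197.
E[X²] = 0.34·70.6667 + 0.2·84.6 + 0.13·1.04591 + 0.33·64.5 = 62.3676.
Var(X) = E[X²] − (E[X])² = 62.3676 − 49.8714 = 12.4962.

12.4962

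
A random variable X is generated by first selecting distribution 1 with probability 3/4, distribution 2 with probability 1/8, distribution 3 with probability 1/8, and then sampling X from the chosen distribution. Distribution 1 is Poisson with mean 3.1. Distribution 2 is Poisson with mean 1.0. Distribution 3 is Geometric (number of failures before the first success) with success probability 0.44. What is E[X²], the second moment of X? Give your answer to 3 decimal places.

10.347

For each component E[X²] = Var + (mean)², giving 1: 12.71; 2: 2; 3: 4.5124.
Overall E[X²] = 0.75·12.71 + 0.125·2 + 0.125·4.5124 = 10.3465.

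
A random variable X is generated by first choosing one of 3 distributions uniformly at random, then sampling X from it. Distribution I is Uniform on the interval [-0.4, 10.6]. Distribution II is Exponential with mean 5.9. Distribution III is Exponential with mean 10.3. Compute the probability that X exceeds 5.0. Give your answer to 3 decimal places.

0.518

Conditional on each component, P(X > 5.0): I: 0.509091; II: 0.428503; III: 0.615428.
By total probability, P(X > 5.0) = 0.333333·0.509091 + 0.333333·0.428503 + 0.333333·0.615428 = 0.517674.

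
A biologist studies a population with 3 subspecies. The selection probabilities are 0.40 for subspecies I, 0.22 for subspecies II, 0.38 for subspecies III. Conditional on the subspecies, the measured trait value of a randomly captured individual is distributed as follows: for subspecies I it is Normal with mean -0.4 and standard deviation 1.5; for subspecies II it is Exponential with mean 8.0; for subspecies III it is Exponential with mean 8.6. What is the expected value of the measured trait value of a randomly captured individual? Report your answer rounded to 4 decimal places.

4.8680

Component means — I: -0.4; II: 8; III: 8.6.
E[X] = 0.4·-0.4 + 0.22·8 + 0.38·8.6 = 4.868.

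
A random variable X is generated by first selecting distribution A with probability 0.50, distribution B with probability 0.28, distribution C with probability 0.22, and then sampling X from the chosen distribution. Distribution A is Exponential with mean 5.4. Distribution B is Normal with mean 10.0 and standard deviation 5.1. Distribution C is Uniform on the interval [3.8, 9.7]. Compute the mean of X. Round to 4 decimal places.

Component means — A: 5.4; B: 10; C: 6.75.
E[X] = 0.5·5.4 + 0.28·10 + 0.22·6.75 = 6.985.

6.9850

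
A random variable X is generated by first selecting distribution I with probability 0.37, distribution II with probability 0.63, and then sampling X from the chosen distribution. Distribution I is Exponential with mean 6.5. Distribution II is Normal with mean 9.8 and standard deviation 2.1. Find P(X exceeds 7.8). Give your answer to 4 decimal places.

0.6341

Conditional on each component, P(X > 7.8): I: 0.301194; II: 0.829548.
By total probability, P(X > 7.8) = 0.37·0.301194 + 0.63·0.829548 = 0.634057.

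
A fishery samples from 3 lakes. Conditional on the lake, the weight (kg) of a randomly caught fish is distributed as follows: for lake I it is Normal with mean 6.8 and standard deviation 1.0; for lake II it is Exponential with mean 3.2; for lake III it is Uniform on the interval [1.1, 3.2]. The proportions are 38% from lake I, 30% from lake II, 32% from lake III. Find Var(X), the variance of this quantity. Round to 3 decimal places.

7.782

Per component, I: μ=6.8, E[X²]=47.24; II: μ=3.2, E[X²]=20.48; III: μ=2.15, E[X²]=4.99.
E[X] = 0.38·6.8 + 0.3·3.2 + 0.32·2.15 = 4.232.
E[X²] = 0.38·47.24 + 0.3·20.48 + 0.32·4.99 = 25.692.
Var(X) = E[X²] − (E[X])² = 25.692 − 17.9098 = 7.78218.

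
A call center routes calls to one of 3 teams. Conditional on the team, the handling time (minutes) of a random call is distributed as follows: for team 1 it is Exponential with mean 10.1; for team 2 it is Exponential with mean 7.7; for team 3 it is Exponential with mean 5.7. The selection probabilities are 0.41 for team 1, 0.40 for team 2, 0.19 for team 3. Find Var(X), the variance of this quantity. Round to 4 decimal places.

Per component, 1: μ=10.1, E[X²]=204.02; 2: μ=7.7, E[X²]=118.58; 3: μ=5.7, E[X²]=64.98.
E[X] = 0.41·10.1 + 0.4·7.7 + 0.19·5.7 = 8.304.
E[X²] = 0.41·204.02 + 0.4·118.58 + 0.19·64.98 = 143.426.
Var(X) = E[X²] − (E[X])² = 143.426 − 68.9564 = 74.47.

74.4700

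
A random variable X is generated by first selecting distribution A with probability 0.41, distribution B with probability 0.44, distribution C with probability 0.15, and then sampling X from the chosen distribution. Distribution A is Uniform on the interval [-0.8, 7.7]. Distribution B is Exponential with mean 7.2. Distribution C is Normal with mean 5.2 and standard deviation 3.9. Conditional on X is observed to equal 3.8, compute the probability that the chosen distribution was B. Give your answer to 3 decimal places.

0.365

Likelihoods f(3.8 | ·): A: 0.117647; B: 0.0819326; C: 0.0959099.
Posterior ∝ prior × likelihood. Numerator for B: 0.44·0.0819326 = 0.0360503.
Normalizing constant: 0.41·0.117647 + 0.44·0.0819326 + 0.15·0.0959099 = 0.0986721.
P(B | observation) = 0.0360503 / 0.0986721 = 0.365355.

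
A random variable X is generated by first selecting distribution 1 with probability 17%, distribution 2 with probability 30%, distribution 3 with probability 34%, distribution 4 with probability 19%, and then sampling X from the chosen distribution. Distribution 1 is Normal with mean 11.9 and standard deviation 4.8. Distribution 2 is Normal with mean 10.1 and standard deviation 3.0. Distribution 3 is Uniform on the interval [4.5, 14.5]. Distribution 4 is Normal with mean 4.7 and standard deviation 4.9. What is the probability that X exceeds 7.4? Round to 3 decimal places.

0.682

Conditional on each component, P(X > 7.4): 1: 0.825749; 2: 0.81594; 3: 0.71; 4: 0.29081.
By total probability, P(X > 7.4) = 0.17·0.825749 + 0.3·0.81594 + 0.34·0.71 + 0.19·0.29081 = 0.681813.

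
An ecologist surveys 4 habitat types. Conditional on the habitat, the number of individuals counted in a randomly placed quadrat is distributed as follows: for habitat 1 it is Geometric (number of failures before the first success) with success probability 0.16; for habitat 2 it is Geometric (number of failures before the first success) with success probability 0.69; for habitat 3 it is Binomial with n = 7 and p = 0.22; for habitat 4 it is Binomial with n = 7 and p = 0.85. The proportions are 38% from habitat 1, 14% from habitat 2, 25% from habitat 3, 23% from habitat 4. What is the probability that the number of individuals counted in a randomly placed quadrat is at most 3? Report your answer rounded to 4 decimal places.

0.5708

Conditional on each habitat, P(X ≤ 3): 1: 0.502129; 2: 0.990765; 3: 0.953863; 4: 0.0121032.
By total probability, P(X ≤ 3) = 0.38·0.502129 + 0.14·0.990765 + 0.25·0.953863 + 0.23·0.0121032 = 0.570765.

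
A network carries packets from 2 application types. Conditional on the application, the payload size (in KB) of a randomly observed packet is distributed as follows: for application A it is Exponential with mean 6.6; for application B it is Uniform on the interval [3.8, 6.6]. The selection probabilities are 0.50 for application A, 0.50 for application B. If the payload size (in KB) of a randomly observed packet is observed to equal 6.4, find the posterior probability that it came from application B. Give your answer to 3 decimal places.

Likelihoods f(6.4 | ·): A: 0.0574542; B: 0.357143.
Posterior ∝ prior × likelihood. Numerator for B: 0.5·0.357143 = 0.178571.
Normalizing constant: 0.5·0.0574542 + 0.5·0.357143 = 0.207299.
P(B | observation) = 0.178571 / 0.207299 = 0.861422.

0.861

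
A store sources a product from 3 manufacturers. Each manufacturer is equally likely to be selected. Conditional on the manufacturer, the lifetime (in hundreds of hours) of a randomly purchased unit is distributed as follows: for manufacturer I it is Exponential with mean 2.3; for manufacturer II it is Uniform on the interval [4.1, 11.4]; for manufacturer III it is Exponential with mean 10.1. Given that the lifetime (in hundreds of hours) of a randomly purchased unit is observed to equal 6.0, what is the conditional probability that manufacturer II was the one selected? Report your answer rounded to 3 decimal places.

0.612

Likelihoods f(6.0 | ·): I: 0.0320133; II: 0.136986; III: 0.0546615.
Posterior ∝ prior × likelihood. Numerator for II: 0.333333·0.136986 = 0.0456621.
Normalizing constant: 0.333333·0.0320133 + 0.333333·0.136986 + 0.333333·0.0546615 = 0.0745537.
P(II | observation) = 0.0456621 / 0.0745537 = 0.612473.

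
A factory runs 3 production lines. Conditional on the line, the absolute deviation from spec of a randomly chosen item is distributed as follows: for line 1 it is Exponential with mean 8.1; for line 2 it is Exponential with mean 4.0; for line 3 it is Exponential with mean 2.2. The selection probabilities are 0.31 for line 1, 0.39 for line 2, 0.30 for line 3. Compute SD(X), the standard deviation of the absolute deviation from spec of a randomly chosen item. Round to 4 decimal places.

Per component, 1: μ=8.1, E[X²]=131.22; 2: μ=4, E[X²]=32; 3: μ=2.2, E[X²]=9.68.
E[X] = 0.31·8.1 + 0.39·4 + 0.3·2.2 = 4.731.
E[X²] = 0.31·131.22 + 0.39·32 + 0.3·9.68 = 56.0622.
Var(X) = E[X²] − (E[X])² = 56.0622 − 22.3824 = 33.6798.
SD(X) = √33.6798 = 5.80343.

5.8034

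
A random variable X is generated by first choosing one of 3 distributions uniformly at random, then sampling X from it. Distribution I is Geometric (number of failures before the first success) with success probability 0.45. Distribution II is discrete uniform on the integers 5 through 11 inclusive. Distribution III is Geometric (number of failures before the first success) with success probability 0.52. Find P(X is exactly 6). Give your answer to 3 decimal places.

Conditional on each component, P(X = 6): I: 0.0124563; II: 0.142857; III: 0.00635991.
By total probability, P(X = 6) = 0.333333·0.0124563 + 0.333333·0.142857 + 0.333333·0.00635991 = 0.0538911.

0.054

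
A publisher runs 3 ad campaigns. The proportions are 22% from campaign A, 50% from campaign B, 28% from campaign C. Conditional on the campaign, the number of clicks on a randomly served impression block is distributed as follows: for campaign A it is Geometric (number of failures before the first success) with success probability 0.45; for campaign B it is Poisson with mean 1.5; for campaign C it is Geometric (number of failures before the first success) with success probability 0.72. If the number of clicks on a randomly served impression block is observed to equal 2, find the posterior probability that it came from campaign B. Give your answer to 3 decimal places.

0.733

Likelihoods P(X=2 | ·): A: 0.136125; B: 0.251021; C: 0.056448.
Posterior ∝ prior × likelihood. Numerator for B: 0.5·0.251021 = 0.125511.
Normalizing constant: 0.22·0.136125 + 0.5·0.251021 + 0.28·0.056448 = 0.171264.
P(B | observation) = 0.125511 / 0.171264 = 0.732851.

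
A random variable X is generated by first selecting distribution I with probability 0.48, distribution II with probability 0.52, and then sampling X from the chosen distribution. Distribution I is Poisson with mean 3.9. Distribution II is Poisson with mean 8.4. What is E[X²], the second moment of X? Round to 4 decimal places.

For each component E[X²] = Var + (mean)², giving I: 19.11; II: 78.96.
Overall E[X²] = 0.48·19.11 + 0.52·78.96 = 50.232.

50.2320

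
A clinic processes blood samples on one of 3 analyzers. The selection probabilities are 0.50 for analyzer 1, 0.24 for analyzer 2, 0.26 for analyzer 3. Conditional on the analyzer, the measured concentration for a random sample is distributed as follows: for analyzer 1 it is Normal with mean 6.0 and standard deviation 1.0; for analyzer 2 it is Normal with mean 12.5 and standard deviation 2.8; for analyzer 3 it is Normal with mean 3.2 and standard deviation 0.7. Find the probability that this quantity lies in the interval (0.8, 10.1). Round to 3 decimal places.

Conditional on each analyzer, P(0.8 < X < 10.1): 1: 0.999979; 2: 0.195668; 3: 0.999697.
By total probability, P(0.8 < X < 10.1) = 0.5·0.999979 + 0.24·0.195668 + 0.26·0.999697 = 0.806871.

0.807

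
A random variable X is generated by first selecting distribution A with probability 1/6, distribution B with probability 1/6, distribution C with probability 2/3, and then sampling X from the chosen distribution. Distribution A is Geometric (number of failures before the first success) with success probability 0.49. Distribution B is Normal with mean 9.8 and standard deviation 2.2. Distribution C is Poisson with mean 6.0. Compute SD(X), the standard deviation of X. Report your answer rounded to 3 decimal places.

Per component, A: μ=1.04082, E[X²]=3.20741; B: μ=9.8, E[X²]=100.88; C: μ=6, E[X²]=42.
E[X] = 0.166667·1.04082 + 0.166667·9.8 + 0.666667·6 = 5.8068.
E[X²] = 0.166667·3.20741 + 0.166667·100.88 + 0.666667·42 = 45.3479.
Var(X) = E[X²] − (E[X])² = 45.3479 − 33.719 = 11.6289.
SD(X) = √11.6289 = 3.41012.

3.410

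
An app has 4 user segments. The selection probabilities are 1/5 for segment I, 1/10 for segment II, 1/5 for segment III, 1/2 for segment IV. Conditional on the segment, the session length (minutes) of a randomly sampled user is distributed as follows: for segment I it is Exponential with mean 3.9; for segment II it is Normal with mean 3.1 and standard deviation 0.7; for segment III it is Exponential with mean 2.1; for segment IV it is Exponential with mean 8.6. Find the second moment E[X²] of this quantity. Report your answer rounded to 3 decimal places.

For each component E[X²] = Var + (mean)², giving I: 30.42; II: 10.1; III: 8.82; IV: 147.92.
Overall E[X²] = 0.2·30.42 + 0.1·10.1 + 0.2·8.82 + 0.5·147.92 = 82.818.

82.818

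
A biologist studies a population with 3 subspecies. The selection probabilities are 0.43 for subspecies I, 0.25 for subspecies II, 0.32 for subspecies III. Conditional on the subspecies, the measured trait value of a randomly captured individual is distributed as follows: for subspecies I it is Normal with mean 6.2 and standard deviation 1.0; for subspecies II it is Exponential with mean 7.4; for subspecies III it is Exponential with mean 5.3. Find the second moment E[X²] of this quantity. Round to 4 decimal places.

62.3168

For each component E[X²] = Var + (mean)², giving I: 39.44; II: 109.52; III: 56.18.
Overall E[X²] = 0.43·39.44 + 0.25·109.52 + 0.32·56.18 = 62.3168.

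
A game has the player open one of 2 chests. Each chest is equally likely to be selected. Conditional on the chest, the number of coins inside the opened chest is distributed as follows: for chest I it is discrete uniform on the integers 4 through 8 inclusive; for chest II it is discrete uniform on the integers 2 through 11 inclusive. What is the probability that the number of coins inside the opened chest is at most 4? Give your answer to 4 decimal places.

Conditional on each chest, P(X ≤ 4): I: 0.2; II: 0.3.
By total probability, P(X ≤ 4) = 0.5·0.2 + 0.5·0.3 = 0.25.

0.2500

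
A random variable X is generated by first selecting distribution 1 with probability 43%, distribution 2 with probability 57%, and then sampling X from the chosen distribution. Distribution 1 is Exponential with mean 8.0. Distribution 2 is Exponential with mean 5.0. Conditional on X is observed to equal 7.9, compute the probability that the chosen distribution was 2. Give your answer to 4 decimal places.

Likelihoods f(7.9 | ·): 1: 0.0465633; 2: 0.041195.
Posterior ∝ prior × likelihood. Numerator for 2: 0.57·0.041195 = 0.0234812.
Normalizing constant: 0.43·0.0465633 + 0.57·0.041195 = 0.0435034.
P(2 | observation) = 0.0234812 / 0.0435034 = 0.539755.

0.5398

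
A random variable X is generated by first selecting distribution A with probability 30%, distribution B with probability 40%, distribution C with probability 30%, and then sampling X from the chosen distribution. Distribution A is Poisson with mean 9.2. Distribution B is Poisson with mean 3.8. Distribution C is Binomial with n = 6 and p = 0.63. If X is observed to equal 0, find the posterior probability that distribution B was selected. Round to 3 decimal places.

Likelihoods P(X=0 | ·): A: 0.000101039; B: 0.0223708; C: 0.00256573.
Posterior ∝ prior × likelihood. Numerator for B: 0.4·0.0223708 = 0.00894831.
Normalizing constant: 0.3·0.000101039 + 0.4·0.0223708 + 0.3·0.00256573 = 0.00974834.
P(B | observation) = 0.00894831 / 0.00974834 = 0.917932.

0.918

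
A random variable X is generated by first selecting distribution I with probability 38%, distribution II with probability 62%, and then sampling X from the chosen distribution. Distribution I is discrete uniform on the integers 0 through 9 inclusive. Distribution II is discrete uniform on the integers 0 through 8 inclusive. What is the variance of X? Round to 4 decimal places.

Per component, I: μ=4.5, E[X²]=28.5; II: μ=4, E[X²]=22.6667.
E[X] = 0.38·4.5 + 0.62·4 = 4.19.
E[X²] = 0.38·28.5 + 0.62·22.6667 = 24.8833.
Var(X) = E[X²] − (E[X])² = 24.8833 − 17.5561 = 7.32723.

7.3272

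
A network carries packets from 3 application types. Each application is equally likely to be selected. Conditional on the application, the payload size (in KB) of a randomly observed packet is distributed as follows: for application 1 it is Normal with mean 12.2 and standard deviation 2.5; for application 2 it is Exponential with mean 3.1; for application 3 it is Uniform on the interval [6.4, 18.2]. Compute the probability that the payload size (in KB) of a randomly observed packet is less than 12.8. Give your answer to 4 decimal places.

0.7070

Conditional on each application, P(X < 12.8): 1: 0.594835; 2: 0.983902; 3: 0.542373.
By total probability, P(X < 12.8) = 0.333333·0.594835 + 0.333333·0.983902 + 0.333333·0.542373 = 0.707036.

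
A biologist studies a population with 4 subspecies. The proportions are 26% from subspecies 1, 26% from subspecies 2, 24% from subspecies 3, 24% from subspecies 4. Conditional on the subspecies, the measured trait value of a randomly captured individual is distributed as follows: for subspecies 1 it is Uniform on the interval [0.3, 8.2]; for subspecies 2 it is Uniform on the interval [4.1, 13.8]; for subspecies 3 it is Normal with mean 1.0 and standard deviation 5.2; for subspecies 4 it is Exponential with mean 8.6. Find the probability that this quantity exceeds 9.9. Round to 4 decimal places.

0.1909

Conditional on each subspecies, P(X > 9.9): 1: 0; 2: 0.402062; 3: 0.0434909; 4: 0.316269.
By total probability, P(X > 9.9) = 0.26·0 + 0.26·0.402062 + 0.24·0.0434909 + 0.24·0.316269 = 0.190878.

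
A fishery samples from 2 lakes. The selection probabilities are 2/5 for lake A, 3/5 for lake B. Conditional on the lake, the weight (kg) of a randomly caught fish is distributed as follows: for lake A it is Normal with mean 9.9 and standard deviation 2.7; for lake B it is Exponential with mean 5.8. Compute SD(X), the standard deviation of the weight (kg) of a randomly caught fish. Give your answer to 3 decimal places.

5.209

Per component, A: μ=9.9, E[X²]=105.3; B: μ=5.8, E[X²]=67.28.
E[X] = 0.4·9.9 + 0.6·5.8 = 7.44.
E[X²] = 0.4·105.3 + 0.6·67.28 = 82.488.
Var(X) = E[X²] − (E[X])² = 82.488 − 55.3536 = 27.1344.
SD(X) = √27.1344 = 5.20907.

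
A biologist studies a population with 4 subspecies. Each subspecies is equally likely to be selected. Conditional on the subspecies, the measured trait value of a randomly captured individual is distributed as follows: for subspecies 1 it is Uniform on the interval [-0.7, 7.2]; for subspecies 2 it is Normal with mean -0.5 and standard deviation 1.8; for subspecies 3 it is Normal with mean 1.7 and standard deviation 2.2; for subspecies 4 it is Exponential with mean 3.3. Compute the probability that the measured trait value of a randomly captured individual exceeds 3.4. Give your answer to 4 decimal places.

Conditional on each subspecies, P(X > 3.4): 1: 0.481013; 2: 0.0151301; 3: 0.219842; 4: 0.356899.
By total probability, P(X > 3.4) = 0.25·0.481013 + 0.25·0.0151301 + 0.25·0.219842 + 0.25·0.356899 = 0.268221.

0.2682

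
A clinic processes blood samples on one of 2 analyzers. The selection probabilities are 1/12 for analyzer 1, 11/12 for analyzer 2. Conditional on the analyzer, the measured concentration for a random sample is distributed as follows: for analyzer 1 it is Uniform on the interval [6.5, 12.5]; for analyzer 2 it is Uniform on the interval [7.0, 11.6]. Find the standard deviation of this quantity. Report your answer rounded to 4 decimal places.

1.3673

Per component, 1: μ=9.5, E[X²]=93.25; 2: μ=9.3, E[X²]=88.2533.
E[X] = 0.0833333·9.5 + 0.916667·9.3 = 9.31667.
E[X²] = 0.0833333·93.25 + 0.916667·88.2533 = 88.6697.
Var(X) = E[X²] − (E[X])² = 88.6697 − 86.8003 = 1.86944.
SD(X) = √1.86944 = 1.36728.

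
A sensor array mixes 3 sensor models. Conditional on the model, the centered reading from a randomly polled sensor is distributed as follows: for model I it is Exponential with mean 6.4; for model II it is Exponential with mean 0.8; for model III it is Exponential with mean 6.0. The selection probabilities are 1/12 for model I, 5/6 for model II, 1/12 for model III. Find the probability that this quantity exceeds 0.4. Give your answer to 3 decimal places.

0.662

Conditional on each model, P(X > 0.4): I: 0.939413; II: 0.606531; III: 0.935507.
By total probability, P(X > 0.4) = 0.0833333·0.939413 + 0.833333·0.606531 + 0.0833333·0.935507 = 0.661686.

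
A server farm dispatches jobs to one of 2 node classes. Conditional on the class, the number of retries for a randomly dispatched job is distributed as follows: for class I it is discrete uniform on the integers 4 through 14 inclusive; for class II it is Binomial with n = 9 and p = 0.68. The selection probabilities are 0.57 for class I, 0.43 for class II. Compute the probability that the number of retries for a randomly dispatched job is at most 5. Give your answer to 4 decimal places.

Conditional on each class, P(X ≤ 5): I: 0.181818; II: 0.31728.
By total probability, P(X ≤ 5) = 0.57·0.181818 + 0.43·0.31728 = 0.240067.

0.2401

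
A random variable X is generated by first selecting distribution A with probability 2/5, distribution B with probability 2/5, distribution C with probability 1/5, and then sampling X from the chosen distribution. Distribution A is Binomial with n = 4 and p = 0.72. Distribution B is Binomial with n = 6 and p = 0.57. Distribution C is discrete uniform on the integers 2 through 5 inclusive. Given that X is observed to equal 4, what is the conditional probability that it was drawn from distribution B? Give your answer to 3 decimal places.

Likelihoods P(X=4 | ·): A: 0.268739; B: 0.292771; C: 0.25.
Posterior ∝ prior × likelihood. Numerator for B: 0.4·0.292771 = 0.117108.
Normalizing constant: 0.4·0.268739 + 0.4·0.292771 + 0.2·0.25 = 0.274604.
P(B | observation) = 0.117108 / 0.274604 = 0.426463.

0.426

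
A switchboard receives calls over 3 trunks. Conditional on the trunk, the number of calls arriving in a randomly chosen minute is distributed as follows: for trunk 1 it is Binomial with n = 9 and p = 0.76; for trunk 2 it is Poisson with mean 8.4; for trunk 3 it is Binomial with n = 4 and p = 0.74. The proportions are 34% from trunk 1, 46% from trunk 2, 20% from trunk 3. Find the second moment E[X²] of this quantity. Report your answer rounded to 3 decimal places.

54.693

For each component E[X²] = Var + (mean)², giving 1: 48.4272; 2: 78.96; 3: 9.5312.
Overall E[X²] = 0.34·48.4272 + 0.46·78.96 + 0.2·9.5312 = 54.6931.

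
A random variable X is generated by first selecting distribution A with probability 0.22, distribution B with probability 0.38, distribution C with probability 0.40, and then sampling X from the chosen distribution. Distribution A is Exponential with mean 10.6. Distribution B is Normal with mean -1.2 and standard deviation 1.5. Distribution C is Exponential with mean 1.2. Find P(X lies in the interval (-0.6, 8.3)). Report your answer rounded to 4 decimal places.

Conditional on each component, P(-0.6 < X < 8.3): A: 0.542976; B: 0.344578; C: 0.999009.
By total probability, P(-0.6 < X < 8.3) = 0.22·0.542976 + 0.38·0.344578 + 0.4·0.999009 = 0.649998.

0.6500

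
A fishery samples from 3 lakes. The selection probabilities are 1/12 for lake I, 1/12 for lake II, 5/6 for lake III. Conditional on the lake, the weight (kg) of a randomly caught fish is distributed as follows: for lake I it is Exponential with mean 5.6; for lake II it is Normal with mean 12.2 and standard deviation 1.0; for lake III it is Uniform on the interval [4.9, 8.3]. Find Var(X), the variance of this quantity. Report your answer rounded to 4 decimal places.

6.0492

Per component, I: μ=5.6, E[X²]=62.72; II: μ=12.2, E[X²]=149.84; III: μ=6.6, E[X²]=44.5233.
E[X] = 0.0833333·5.6 + 0.0833333·12.2 + 0.833333·6.6 = 6.98333.
E[X²] = 0.0833333·62.72 + 0.0833333·149.84 + 0.833333·44.5233 = 54.8161.
Var(X) = E[X²] − (E[X])² = 54.8161 − 48.7669 = 6.04917.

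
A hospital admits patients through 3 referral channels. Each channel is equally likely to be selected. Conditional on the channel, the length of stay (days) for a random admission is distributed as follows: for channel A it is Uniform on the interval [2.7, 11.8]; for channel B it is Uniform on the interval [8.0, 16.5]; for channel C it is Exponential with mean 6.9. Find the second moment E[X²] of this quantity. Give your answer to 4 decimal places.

For each component E[X²] = Var + (mean)², giving A: 59.4633; B: 156.083; C: 95.22.
Overall E[X²] = 0.333333·59.4633 + 0.333333·156.083 + 0.333333·95.22 = 103.589.

103.5889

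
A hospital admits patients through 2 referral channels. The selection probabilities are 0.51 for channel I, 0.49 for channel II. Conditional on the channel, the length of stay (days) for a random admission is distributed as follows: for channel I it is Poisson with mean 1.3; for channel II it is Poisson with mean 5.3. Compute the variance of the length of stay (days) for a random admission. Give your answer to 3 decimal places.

Per component, I: μ=1.3, E[X²]=2.99; II: μ=5.3, E[X²]=33.39.
E[X] = 0.51·1.3 + 0.49·5.3 = 3.26.
E[X²] = 0.51·2.99 + 0.49·33.39 = 17.886.
Var(X) = E[X²] − (E[X])² = 17.886 − 10.6276 = 7.2584.

7.258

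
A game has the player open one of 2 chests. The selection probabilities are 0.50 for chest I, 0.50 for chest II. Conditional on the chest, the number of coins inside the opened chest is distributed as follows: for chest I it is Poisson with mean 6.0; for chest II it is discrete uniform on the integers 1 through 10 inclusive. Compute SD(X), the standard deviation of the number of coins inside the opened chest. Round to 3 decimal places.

2.681

Per component, I: μ=6, E[X²]=42; II: μ=5.5, E[X²]=38.5.
E[X] = 0.5·6 + 0.5·5.5 = 5.75.
E[X²] = 0.5·42 + 0.5·38.5 = 40.25.
Var(X) = E[X²] − (E[X])² = 40.25 − 33.0625 = 7.1875.
SD(X) = √7.1875 = 2.68095.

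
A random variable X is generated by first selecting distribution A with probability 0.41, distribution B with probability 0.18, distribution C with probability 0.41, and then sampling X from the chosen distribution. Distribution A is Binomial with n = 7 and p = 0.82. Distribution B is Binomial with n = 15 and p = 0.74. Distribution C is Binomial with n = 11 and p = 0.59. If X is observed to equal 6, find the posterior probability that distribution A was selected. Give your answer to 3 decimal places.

0.627

Likelihoods P(X=6 | ·): A: 0.383048; B: 0.00446226; C: 0.225774.
Posterior ∝ prior × likelihood. Numerator for A: 0.41·0.383048 = 0.15705.
Normalizing constant: 0.41·0.383048 + 0.18·0.00446226 + 0.41·0.225774 = 0.25042.
P(A | observation) = 0.15705 / 0.25042 = 0.627145.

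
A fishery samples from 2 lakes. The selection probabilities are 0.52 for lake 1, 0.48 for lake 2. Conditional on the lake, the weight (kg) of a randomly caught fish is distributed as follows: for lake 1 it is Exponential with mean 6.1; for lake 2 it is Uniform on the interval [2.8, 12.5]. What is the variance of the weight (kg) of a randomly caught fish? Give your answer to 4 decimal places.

Per component, 1: μ=6.1, E[X²]=74.42; 2: μ=7.65, E[X²]=66.3633.
E[X] = 0.52·6.1 + 0.48·7.65 = 6.844.
E[X²] = 0.52·74.42 + 0.48·66.3633 = 70.5528.
Var(X) = E[X²] − (E[X])² = 70.5528 − 46.8403 = 23.7125.

23.7125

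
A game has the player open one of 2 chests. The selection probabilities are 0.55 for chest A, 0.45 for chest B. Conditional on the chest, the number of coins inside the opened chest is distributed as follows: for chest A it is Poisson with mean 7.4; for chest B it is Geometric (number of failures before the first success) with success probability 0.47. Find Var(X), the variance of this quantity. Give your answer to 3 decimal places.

14.887

Per component, A: μ=7.4, E[X²]=62.16; B: μ=1.12766, E[X²]=3.67089.
E[X] = 0.55·7.4 + 0.45·1.12766 = 4.57745.
E[X²] = 0.55·62.16 + 0.45·3.67089 = 35.8399.
Var(X) = E[X²] − (E[X])² = 35.8399 − 20.953 = 14.8869.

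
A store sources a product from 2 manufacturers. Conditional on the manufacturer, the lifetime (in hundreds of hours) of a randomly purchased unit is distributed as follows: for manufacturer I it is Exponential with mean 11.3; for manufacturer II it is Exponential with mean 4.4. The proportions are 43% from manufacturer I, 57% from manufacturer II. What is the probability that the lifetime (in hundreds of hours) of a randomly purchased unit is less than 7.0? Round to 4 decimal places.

Conditional on each manufacturer, P(X < 7.0): I: 0.46177; II: 0.79626.
By total probability, P(X < 7.0) = 0.43·0.46177 + 0.57·0.79626 = 0.652429.

0.6524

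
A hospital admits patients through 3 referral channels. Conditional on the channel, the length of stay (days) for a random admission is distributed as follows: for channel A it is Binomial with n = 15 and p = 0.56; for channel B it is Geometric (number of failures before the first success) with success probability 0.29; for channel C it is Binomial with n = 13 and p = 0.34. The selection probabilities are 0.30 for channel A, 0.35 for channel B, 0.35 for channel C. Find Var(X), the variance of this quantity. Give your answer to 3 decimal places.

10.944

Per component, A: μ=8.4, E[X²]=74.256; B: μ=2.44828, E[X²]=14.4364; C: μ=4.42, E[X²]=22.4536.
E[X] = 0.3·8.4 + 0.35·2.44828 + 0.35·4.42 = 4.9239.
E[X²] = 0.3·74.256 + 0.35·14.4364 + 0.35·22.4536 = 35.1883.
Var(X) = E[X²] − (E[X])² = 35.1883 − 24.2448 = 10.9435.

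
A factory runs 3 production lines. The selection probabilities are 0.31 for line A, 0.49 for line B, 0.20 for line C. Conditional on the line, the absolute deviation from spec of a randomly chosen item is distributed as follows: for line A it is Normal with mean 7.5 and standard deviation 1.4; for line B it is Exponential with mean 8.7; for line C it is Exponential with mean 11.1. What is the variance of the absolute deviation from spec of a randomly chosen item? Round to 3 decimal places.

63.924

Per component, A: μ=7.5, E[X²]=58.21; B: μ=8.7, E[X²]=151.38; C: μ=11.1, E[X²]=246.42.
E[X] = 0.31·7.5 + 0.49·8.7 + 0.2·11.1 = 8.808.
E[X²] = 0.31·58.21 + 0.49·151.38 + 0.2·246.42 = 141.505.
Var(X) = E[X²] − (E[X])² = 141.505 − 77.5809 = 63.9244.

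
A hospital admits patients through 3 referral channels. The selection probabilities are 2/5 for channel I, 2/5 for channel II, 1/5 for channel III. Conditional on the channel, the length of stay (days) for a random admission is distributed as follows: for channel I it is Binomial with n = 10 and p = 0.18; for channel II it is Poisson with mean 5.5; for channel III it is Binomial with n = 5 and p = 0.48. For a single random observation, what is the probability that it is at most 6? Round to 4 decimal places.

0.8742

Conditional on each channel, P(X ≤ 6): I: 0.99956; II: 0.686036; III: 1.
By total probability, P(X ≤ 6) = 0.4·0.99956 + 0.4·0.686036 + 0.2·1 = 0.874238.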